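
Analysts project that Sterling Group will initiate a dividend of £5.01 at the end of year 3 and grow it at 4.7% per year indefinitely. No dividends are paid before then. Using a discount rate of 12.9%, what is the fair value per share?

£47.93

Deferred-dividend DDM. At t=2 the remaining stream is a growing perpetuity with first payment D_3 = 5.01.
V_2 = D_3/(r−g) = 5.01/(0.129−0.047) = 61.0976
P₀ = V_2/(1+r)^2 = 61.0976/(1+0.129)^2 = 47.9332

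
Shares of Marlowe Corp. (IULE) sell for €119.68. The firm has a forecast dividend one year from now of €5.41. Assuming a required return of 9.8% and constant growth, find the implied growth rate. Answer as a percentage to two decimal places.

From P₀ = D₁/(r − g), the implied growth is g = r − D₁/P₀.
g = 0.098 − 5.41/119.68 = 0.098 − 0.04520 = 0.05280

5.28%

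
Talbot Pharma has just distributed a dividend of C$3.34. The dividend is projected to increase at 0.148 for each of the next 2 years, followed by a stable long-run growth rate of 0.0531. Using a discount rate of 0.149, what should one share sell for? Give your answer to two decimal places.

C$43.28

Two-stage DDM. Project D₁…D_2 at 0.148, terminal growth 0.0531, discount at r = 0.149.
D_1 = 3.8343
D_2 = 4.4018
Terminal value at t=2: TV = D_3/(r−g) = 4.6355/(0.149−0.0531) = 48.3372
P₀ = 3.8343/(1+0.149)^1 + 4.4018/(1+0.149)^2 + 48.3372/(1+0.149)^2 = 43.2848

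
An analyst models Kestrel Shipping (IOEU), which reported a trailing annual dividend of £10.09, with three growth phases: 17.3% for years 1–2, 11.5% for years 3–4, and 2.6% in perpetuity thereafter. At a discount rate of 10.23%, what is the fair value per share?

£202.61

Three-stage DDM. Project D₁…D_4; terminal Gordon value at t=4 with g = 0.026; discount at r = 0.1023.
D_1 = 11.8356
D_2 = 13.8831
D_3 = 15.4797
D_4 = 17.2598
TV_4 = 17.7086/(0.1023−0.026) = 232.0918
P₀ = Σ Dₜ/(1+r)ᵗ + TV_4/(1+r)^4 = 202.6140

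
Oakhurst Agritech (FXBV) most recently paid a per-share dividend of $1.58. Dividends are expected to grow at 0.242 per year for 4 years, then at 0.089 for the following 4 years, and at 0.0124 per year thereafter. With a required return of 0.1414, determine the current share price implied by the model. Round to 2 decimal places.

$30.13

Three-stage DDM. Project D₁…D_8; terminal Gordon value at t=8 with g = 0.0124; discount at r = 0.1414.
D_1 = 1.9624
D_2 = 2.4373
D_3 = 3.0271
D_4 = 3.7596
D_5 = 4.0942
D_6 = 4.4586
D_7 = 4.8554
D_8 = 5.2876
TV_8 = 5.3531/(0.1414−0.0124) = 41.4971
P₀ = Σ Dₜ/(1+r)ᵗ + TV_8/(1+r)^8 = 30.1349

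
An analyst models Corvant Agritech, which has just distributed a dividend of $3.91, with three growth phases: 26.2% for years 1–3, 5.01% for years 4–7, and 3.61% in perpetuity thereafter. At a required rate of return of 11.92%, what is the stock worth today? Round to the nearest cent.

Three-stage DDM. Project D₁…D_7; terminal Gordon value at t=7 with g = 0.0361; discount at r = 0.1192.
D_1 = 4.9344
D_2 = 6.2272
D_3 = 7.8588
D_4 = 8.2525
D_5 = 8.6659
D_6 = 9.1001
D_7 = 9.5560
TV_7 = 9.9010/(0.1192−0.0361) = 119.1456
P₀ = Σ Dₜ/(1+r)ᵗ + TV_7/(1+r)^7 = 88.3208

$88.32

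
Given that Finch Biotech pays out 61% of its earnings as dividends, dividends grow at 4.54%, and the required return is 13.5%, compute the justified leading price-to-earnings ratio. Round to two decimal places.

6.81

Justified leading P/E = b/(r−g) = 0.61/(0.135−0.0454) = 6.8080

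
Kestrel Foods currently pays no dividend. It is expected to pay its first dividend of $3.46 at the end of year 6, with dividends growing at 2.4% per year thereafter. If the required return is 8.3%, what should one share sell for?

$39.36

Deferred-dividend DDM. At t=5 the remaining stream is a growing perpetuity with first payment D_6 = 3.46.
V_5 = D_6/(r−g) = 3.46/(0.083−0.024) = 58.6441
P₀ = V_5/(1+r)^5 = 58.6441/(1+0.083)^5 = 39.3624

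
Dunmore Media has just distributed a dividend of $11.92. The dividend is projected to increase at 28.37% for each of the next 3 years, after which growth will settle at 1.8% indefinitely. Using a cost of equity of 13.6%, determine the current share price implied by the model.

$194.28

Two-stage DDM. Project D₁…D_3 at 0.2837, terminal growth 0.018, discount at r = 0.136.
D_1 = 15.3017
D_2 = 19.6428
D_3 = 25.2155
Terminal value at t=3: TV = D_4/(r−g) = 25.6693/(0.136−0.018) = 217.5368
P₀ = 15.3017/(1+0.136)^1 + 19.6428/(1+0.136)^2 + 25.2155/(1+0.136)^3 + 217.5368/(1+0.136)^3 = 194.2787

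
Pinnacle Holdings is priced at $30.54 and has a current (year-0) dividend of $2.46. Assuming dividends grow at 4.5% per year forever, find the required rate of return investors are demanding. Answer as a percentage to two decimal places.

12.92%

Rearranging the constant-growth DDM: r = D₁/P₀ + g.
D₁ = 2.46 × (1 + 0.045) = 2.5707.
r = 2.5707 / 30.54 + 0.045 = 0.08417 + 0.045 = 0.12917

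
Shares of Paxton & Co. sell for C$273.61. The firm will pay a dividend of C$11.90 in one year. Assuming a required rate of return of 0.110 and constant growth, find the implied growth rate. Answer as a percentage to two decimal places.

From P₀ = D₁/(r − g), the implied growth is g = r − D₁/P₀.
g = 0.11 − 11.90/273.61 = 0.11 − 0.04349 = 0.06651

6.65%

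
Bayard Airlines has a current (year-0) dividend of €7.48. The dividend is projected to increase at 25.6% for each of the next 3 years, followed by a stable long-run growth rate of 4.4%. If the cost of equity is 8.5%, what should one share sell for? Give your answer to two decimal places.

Two-stage DDM. Project D₁…D_3 at 0.256, terminal growth 0.044, discount at r = 0.085.
D_1 = 9.3949
D_2 = 11.8000
D_3 = 14.8208
Terminal value at t=3: TV = D_4/(r−g) = 15.4729/(0.085−0.044) = 377.3872
P₀ = 9.3949/(1+0.085)^1 + 11.8000/(1+0.085)^2 + 14.8208/(1+0.085)^3 + 377.3872/(1+0.085)^3 = 325.7452

€325.75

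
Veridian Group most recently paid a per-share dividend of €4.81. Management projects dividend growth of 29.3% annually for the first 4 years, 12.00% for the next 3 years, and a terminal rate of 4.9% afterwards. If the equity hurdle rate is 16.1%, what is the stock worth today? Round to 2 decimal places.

Three-stage DDM. Project D₁…D_7; terminal Gordon value at t=7 with g = 0.049; discount at r = 0.161.
D_1 = 6.2193
D_2 = 8.0416
D_3 = 10.3978
D_4 = 13.4443
D_5 = 15.0577
D_6 = 16.8646
D_7 = 18.8883
TV_7 = 19.8138/(0.161−0.049) = 176.9093
P₀ = Σ Dₜ/(1+r)ᵗ + TV_7/(1+r)^7 = 108.2536

€108.25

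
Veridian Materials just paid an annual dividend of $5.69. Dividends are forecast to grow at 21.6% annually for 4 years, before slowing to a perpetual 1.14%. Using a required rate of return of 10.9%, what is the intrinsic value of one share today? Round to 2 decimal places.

Two-stage DDM. Project D₁…D_4 at 0.216, terminal growth 0.0114, discount at r = 0.109.
D_1 = 6.9190
D_2 = 8.4136
D_3 = 10.2309
D_4 = 12.4408
Terminal value at t=4: TV = D_5/(r−g) = 12.5826/(0.109−0.0114) = 128.9198
P₀ = 6.9190/(1+0.109)^1 + 8.4136/(1+0.109)^2 + 10.2309/(1+0.109)^3 + 12.4408/(1+0.109)^4 + 128.9198/(1+0.109)^4 = 114.0358

$114.04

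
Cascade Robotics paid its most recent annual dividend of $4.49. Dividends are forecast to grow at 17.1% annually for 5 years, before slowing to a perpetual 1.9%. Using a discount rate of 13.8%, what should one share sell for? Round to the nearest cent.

$68.84

Two-stage DDM. Project D₁…D_5 at 0.171, terminal growth 0.019, discount at r = 0.138.
D_1 = 5.2578
D_2 = 6.1569
D_3 = 7.2097
D_4 = 8.4426
D_5 = 9.8862
Terminal value at t=5: TV = D_6/(r−g) = 10.0741/(0.138−0.019) = 84.6561
P₀ = 5.2578/(1+0.138)^1 + 6.1569/(1+0.138)^2 + 7.2097/(1+0.138)^3 + 8.4426/(1+0.138)^4 + 9.8862/(1+0.138)^5 + 84.6561/(1+0.138)^5 = 68.8356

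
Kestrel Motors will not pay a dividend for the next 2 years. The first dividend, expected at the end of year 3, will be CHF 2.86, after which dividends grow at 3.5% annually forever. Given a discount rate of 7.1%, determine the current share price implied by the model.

CHF 69.26

Deferred-dividend DDM. At t=2 the remaining stream is a growing perpetuity with first payment D_3 = 2.86.
V_2 = D_3/(r−g) = 2.86/(0.071−0.035) = 79.4444
P₀ = V_2/(1+r)^2 = 79.4444/(1+0.071)^2 = 69.2603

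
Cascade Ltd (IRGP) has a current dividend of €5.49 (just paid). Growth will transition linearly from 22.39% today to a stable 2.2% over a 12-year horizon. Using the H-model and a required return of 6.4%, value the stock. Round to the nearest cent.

H-model: P₀ = D₀[(1+g_L) + H(g_S−g_L)]/(r−g_L), with H = 12/2 = 6.
P₀ = 5.49 × [(1+0.022) + 6×(0.2239−0.022)] / (0.064−0.022)
   = 5.49 × 2.2334 / 0.042 = 291.9373

€291.94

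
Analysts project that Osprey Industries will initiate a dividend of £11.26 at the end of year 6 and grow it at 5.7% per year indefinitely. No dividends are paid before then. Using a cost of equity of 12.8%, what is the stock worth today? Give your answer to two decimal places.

£86.84

Deferred-dividend DDM. At t=5 the remaining stream is a growing perpetuity with first payment D_6 = 11.26.
V_5 = D_6/(r−g) = 11.26/(0.128−0.057) = 158.5915
P₀ = V_5/(1+r)^5 = 158.5915/(1+0.128)^5 = 86.8429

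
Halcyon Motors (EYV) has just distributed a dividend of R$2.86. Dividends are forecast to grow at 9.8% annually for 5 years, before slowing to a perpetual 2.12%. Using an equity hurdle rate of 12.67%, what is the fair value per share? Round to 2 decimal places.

Two-stage DDM. Project D₁…D_5 at 0.098, terminal growth 0.0212, discount at r = 0.1267.
D_1 = 3.1403
D_2 = 3.4480
D_3 = 3.7859
D_4 = 4.1570
D_5 = 4.5643
Terminal value at t=5: TV = D_6/(r−g) = 4.6611/(0.1267−0.0212) = 44.1811
P₀ = 3.1403/(1+0.1267)^1 + 3.4480/(1+0.1267)^2 + 3.7859/(1+0.1267)^3 + 4.1570/(1+0.1267)^4 + 4.5643/(1+0.1267)^5 + 44.1811/(1+0.1267)^5 = 37.5766

R$37.58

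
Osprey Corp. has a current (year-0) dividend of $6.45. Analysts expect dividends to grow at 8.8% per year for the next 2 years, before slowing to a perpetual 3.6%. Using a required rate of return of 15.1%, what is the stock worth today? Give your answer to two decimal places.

$63.78

Two-stage DDM. Project D₁…D_2 at 0.088, terminal growth 0.036, discount at r = 0.151.
D_1 = 7.0176
D_2 = 7.6351
Terminal value at t=2: TV = D_3/(r−g) = 7.9100/(0.151−0.036) = 68.7827
P₀ = 7.0176/(1+0.151)^1 + 7.6351/(1+0.151)^2 + 68.7827/(1+0.151)^2 = 63.7795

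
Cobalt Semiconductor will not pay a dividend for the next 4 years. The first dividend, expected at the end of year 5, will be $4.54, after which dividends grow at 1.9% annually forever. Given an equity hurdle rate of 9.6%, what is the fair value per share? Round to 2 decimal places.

Deferred-dividend DDM. At t=4 the remaining stream is a growing perpetuity with first payment D_5 = 4.54.
V_4 = D_5/(r−g) = 4.54/(0.096−0.019) = 58.9610
P₀ = V_4/(1+r)^4 = 58.9610/(1+0.096)^4 = 40.8623

$40.86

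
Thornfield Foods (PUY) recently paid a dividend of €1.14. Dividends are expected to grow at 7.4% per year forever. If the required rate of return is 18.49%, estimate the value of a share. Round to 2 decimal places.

€11.04

Gordon growth model: P₀ = D₁/(r − g). D₁ = 1.14 × (1 + 0.074) = 1.2244.
P₀ = 1.2244 / (0.1849 − 0.074) = 1.2244 / 0.1109 = 11.0402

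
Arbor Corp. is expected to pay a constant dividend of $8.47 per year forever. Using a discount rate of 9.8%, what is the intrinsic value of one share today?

$86.43

Zero-growth DDM (perpetuity): P₀ = D/r = 8.47 / 0.098 = 86.4286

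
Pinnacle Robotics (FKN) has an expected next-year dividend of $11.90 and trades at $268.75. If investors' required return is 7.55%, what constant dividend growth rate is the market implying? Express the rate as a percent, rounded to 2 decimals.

From P₀ = D₁/(r − g), the implied growth is g = r − D₁/P₀.
g = 0.0755 − 11.90/268.75 = 0.0755 − 0.04428 = 0.03122

3.12%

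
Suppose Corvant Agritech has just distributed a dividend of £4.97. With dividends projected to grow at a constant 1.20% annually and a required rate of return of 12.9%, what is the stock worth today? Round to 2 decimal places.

Gordon growth model: P₀ = D₁/(r − g). D₁ = 4.97 × (1 + 0.012) = 5.0296.
P₀ = 5.0296 / (0.129 − 0.012) = 5.0296 / 0.117 = 42.9884

£42.99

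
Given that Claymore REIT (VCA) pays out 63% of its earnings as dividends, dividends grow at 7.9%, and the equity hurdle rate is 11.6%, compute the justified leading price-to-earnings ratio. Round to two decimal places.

Justified leading P/E = b/(r−g) = 0.63/(0.116−0.079) = 17.0270

17.03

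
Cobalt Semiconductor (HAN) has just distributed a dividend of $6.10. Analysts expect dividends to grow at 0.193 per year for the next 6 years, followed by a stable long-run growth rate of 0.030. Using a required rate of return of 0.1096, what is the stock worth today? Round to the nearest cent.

Two-stage DDM. Project D₁…D_6 at 0.193, terminal growth 0.03, discount at r = 0.1096.
D_1 = 7.2773
D_2 = 8.6818
D_3 = 10.3574
D_4 = 12.3564
D_5 = 14.7412
D_6 = 17.5862
Terminal value at t=6: TV = D_7/(r−g) = 18.1138/(0.1096−0.03) = 227.5604
P₀ = 7.2773/(1+0.1096)^1 + 8.6818/(1+0.1096)^2 + 10.3574/(1+0.1096)^3 + 12.3564/(1+0.1096)^4 + 14.7412/(1+0.1096)^5 + 17.5862/(1+0.1096)^6 + 227.5604/(1+0.1096)^6 = 169.4557

$169.46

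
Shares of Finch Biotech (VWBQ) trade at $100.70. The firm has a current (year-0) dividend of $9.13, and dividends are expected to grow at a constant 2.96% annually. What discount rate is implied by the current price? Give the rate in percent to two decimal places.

12.29%

Rearranging the constant-growth DDM: r = D₁/P₀ + g.
D₁ = 9.13 × (1 + 0.0296) = 9.4002.
r = 9.4002 / 100.70 + 0.0296 = 0.09335 + 0.0296 = 0.12295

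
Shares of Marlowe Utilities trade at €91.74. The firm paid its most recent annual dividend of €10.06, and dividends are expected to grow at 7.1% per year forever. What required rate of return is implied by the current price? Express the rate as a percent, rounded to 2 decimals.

18.84%

Rearranging the constant-growth DDM: r = D₁/P₀ + g.
D₁ = 10.06 × (1 + 0.071) = 10.7743.
r = 10.7743 / 91.74 + 0.071 = 0.11744 + 0.071 = 0.18844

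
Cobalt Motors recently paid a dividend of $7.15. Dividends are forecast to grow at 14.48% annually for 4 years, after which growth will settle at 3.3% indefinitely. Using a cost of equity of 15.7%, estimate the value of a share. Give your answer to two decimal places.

Two-stage DDM. Project D₁…D_4 at 0.1448, terminal growth 0.033, discount at r = 0.157.
D_1 = 8.1853
D_2 = 9.3706
D_3 = 10.7274
D_4 = 12.2807
Terminal value at t=4: TV = D_5/(r−g) = 12.6860/(0.157−0.033) = 102.3065
P₀ = 8.1853/(1+0.157)^1 + 9.3706/(1+0.157)^2 + 10.7274/(1+0.157)^3 + 12.2807/(1+0.157)^4 + 102.3065/(1+0.157)^4 = 84.9452

$84.95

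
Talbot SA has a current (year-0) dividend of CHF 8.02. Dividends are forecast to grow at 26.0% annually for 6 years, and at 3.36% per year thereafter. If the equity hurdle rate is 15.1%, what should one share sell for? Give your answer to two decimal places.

Two-stage DDM. Project D₁…D_6 at 0.26, terminal growth 0.0336, discount at r = 0.151.
D_1 = 10.1052
D_2 = 12.7326
D_3 = 16.0430
D_4 = 20.2142
D_5 = 25.4699
D_6 = 32.0921
Terminal value at t=6: TV = D_7/(r−g) = 33.1704/(0.151−0.0336) = 282.5414
P₀ = 10.1052/(1+0.151)^1 + 12.7326/(1+0.151)^2 + 16.0430/(1+0.151)^3 + 20.2142/(1+0.151)^4 + 25.4699/(1+0.151)^5 + 32.0921/(1+0.151)^6 + 282.5414/(1+0.151)^6 = 188.3542

CHF 188.35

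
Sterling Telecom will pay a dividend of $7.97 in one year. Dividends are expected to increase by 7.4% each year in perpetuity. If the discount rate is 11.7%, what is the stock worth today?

$185.35

Gordon growth model: P₀ = D₁/(r − g), with D₁ = 7.97 given directly.
P₀ = 7.9700 / (0.117 − 0.074) = 7.9700 / 0.043 = 185.3488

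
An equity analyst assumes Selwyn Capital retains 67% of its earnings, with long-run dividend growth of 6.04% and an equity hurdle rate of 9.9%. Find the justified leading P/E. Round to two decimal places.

Payout ratio b = 1 − 0.67 = 0.33.
Justified leading P/E = b/(r−g) = 0.33/(0.099−0.0604) = 8.5492

8.55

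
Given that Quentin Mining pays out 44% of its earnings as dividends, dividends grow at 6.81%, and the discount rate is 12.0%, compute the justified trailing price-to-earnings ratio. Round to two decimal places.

9.06

Justified trailing P/E = b(1+g)/(r−g) = 0.44×(1+0.0681)/(0.12−0.0681) = 9.0552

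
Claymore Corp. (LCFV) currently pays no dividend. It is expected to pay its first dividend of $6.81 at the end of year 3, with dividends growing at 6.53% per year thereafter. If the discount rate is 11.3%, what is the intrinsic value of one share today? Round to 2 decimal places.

Deferred-dividend DDM. At t=2 the remaining stream is a growing perpetuity with first payment D_3 = 6.81.
V_2 = D_3/(r−g) = 6.81/(0.113−0.0653) = 142.7673
P₀ = V_2/(1+r)^2 = 142.7673/(1+0.113)^2 = 115.2493

$115.25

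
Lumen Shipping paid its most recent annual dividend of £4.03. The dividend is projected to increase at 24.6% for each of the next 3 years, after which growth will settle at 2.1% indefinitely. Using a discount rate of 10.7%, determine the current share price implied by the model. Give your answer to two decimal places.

Two-stage DDM. Project D₁…D_3 at 0.246, terminal growth 0.021, discount at r = 0.107.
D_1 = 5.0214
D_2 = 6.2566
D_3 = 7.7958
Terminal value at t=3: TV = D_4/(r−g) = 7.9595/(0.107−0.021) = 92.5521
P₀ = 5.0214/(1+0.107)^1 + 6.2566/(1+0.107)^2 + 7.7958/(1+0.107)^3 + 92.5521/(1+0.107)^3 = 83.6133

£83.61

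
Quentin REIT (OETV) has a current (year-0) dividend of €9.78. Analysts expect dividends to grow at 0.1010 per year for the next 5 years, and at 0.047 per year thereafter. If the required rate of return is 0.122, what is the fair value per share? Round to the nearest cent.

€170.44

Two-stage DDM. Project D₁…D_5 at 0.101, terminal growth 0.047, discount at r = 0.122.
D_1 = 10.7678
D_2 = 11.8553
D_3 = 13.0527
D_4 = 14.3710
D_5 = 15.8225
Terminal value at t=5: TV = D_6/(r−g) = 16.5662/(0.122−0.047) = 220.8823
P₀ = 10.7678/(1+0.122)^1 + 11.8553/(1+0.122)^2 + 13.0527/(1+0.122)^3 + 14.3710/(1+0.122)^4 + 15.8225/(1+0.122)^5 + 220.8823/(1+0.122)^5 = 170.4433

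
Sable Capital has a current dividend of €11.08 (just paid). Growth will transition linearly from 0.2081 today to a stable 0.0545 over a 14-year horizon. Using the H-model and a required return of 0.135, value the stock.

€293.13

H-model: P₀ = D₀[(1+g_L) + H(g_S−g_L)]/(r−g_L), with H = 14/2 = 7.
P₀ = 11.08 × [(1+0.0545) + 7×(0.2081−0.0545)] / (0.135−0.0545)
   = 11.08 × 2.1297 / 0.0805 = 293.1314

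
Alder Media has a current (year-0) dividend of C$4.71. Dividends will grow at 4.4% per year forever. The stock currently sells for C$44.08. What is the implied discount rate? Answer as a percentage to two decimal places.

Rearranging the constant-growth DDM: r = D₁/P₀ + g.
D₁ = 4.71 × (1 + 0.044) = 4.9172.
r = 4.9172 / 44.08 + 0.044 = 0.11155 + 0.044 = 0.15555

15.56%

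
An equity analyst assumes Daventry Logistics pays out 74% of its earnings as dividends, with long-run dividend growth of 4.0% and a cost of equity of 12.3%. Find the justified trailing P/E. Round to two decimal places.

9.27

Justified trailing P/E = b(1+g)/(r−g) = 0.74×(1+0.04)/(0.123−0.04) = 9.2723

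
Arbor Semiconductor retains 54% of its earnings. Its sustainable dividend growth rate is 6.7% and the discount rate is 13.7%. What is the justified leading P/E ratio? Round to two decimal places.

Payout ratio b = 1 − 0.54 = 0.46.
Justified leading P/E = b/(r−g) = 0.46/(0.137−0.067) = 6.5714

6.57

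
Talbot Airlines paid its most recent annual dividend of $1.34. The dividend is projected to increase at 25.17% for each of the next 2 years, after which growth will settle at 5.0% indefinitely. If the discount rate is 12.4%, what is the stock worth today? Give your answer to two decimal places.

Two-stage DDM. Project D₁…D_2 at 0.2517, terminal growth 0.05, discount at r = 0.124.
D_1 = 1.6773
D_2 = 2.0994
Terminal value at t=2: TV = D_3/(r−g) = 2.2044/(0.124−0.05) = 29.7895
P₀ = 1.6773/(1+0.124)^1 + 2.0994/(1+0.124)^2 + 29.7895/(1+0.124)^2 = 26.7333

$26.73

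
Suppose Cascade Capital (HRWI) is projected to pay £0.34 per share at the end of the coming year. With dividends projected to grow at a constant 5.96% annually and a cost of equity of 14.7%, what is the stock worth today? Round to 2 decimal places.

Gordon growth model: P₀ = D₁/(r − g), with D₁ = 0.34 given directly.
P₀ = 0.3400 / (0.147 − 0.0596) = 0.3400 / 0.0874 = 3.8902

£3.89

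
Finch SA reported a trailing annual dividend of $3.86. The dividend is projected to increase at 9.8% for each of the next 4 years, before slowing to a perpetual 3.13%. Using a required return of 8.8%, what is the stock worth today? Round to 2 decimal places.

Two-stage DDM. Project D₁…D_4 at 0.098, terminal growth 0.0313, discount at r = 0.088.
D_1 = 4.2383
D_2 = 4.6536
D_3 = 5.1097
D_4 = 5.6104
Terminal value at t=4: TV = D_5/(r−g) = 5.7860/(0.088−0.0313) = 102.0466
P₀ = 4.2383/(1+0.088)^1 + 4.6536/(1+0.088)^2 + 5.1097/(1+0.088)^3 + 5.6104/(1+0.088)^4 + 102.0466/(1+0.088)^4 = 88.6235

$88.62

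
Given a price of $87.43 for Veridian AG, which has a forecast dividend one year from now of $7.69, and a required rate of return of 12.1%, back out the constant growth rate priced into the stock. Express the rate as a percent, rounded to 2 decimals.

From P₀ = D₁/(r − g), the implied growth is g = r − D₁/P₀.
g = 0.121 − 7.69/87.43 = 0.121 − 0.08796 = 0.03304

3.30%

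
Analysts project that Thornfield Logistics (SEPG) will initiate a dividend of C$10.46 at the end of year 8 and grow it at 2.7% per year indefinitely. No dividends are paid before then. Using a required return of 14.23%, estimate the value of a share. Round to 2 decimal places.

C$35.75

Deferred-dividend DDM. At t=7 the remaining stream is a growing perpetuity with first payment D_8 = 10.46.
V_7 = D_8/(r−g) = 10.46/(0.1423−0.027) = 90.7199
P₀ = V_7/(1+r)^7 = 90.7199/(1+0.1423)^7 = 35.7471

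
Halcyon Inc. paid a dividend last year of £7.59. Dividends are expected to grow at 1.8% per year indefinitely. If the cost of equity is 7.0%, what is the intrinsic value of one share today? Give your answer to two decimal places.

£148.59

Gordon growth model: P₀ = D₁/(r − g). D₁ = 7.59 × (1 + 0.018) = 7.7266.
P₀ = 7.7266 / (0.07 − 0.018) = 7.7266 / 0.052 = 148.5888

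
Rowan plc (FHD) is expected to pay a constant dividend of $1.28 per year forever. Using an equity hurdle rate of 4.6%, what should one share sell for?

$27.83

Zero-growth DDM (perpetuity): P₀ = D/r = 1.28 / 0.046 = 27.8261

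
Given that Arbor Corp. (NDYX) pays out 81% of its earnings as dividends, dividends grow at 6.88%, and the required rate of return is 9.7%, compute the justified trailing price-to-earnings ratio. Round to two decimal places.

30.70

Justified trailing P/E = b(1+g)/(r−g) = 0.81×(1+0.0688)/(0.097−0.0688) = 30.6996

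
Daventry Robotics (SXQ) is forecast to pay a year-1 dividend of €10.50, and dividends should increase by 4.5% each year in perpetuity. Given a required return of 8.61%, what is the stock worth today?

€255.47

Gordon growth model: P₀ = D₁/(r − g), with D₁ = 10.50 given directly.
P₀ = 10.5000 / (0.0861 − 0.045) = 10.5000 / 0.0411 = 255.4745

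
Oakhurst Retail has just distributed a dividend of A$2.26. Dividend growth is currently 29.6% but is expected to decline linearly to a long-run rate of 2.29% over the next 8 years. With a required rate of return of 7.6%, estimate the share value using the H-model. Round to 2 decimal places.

A$90.03

H-model: P₀ = D₀[(1+g_L) + H(g_S−g_L)]/(r−g_L), with H = 8/2 = 4.
P₀ = 2.26 × [(1+0.0229) + 4×(0.296−0.0229)] / (0.076−0.0229)
   = 2.26 × 2.1153 / 0.0531 = 90.0297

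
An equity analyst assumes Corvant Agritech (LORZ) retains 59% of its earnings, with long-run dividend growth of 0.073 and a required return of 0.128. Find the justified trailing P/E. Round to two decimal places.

Payout ratio b = 1 − 0.59 = 0.41.
Justified trailing P/E = b(1+g)/(r−g) = 0.41×(1+0.073)/(0.128−0.073) = 7.9987

8.00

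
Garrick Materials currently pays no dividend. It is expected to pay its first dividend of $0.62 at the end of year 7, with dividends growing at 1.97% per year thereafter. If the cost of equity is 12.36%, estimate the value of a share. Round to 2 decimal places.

$2.97

Deferred-dividend DDM. At t=6 the remaining stream is a growing perpetuity with first payment D_7 = 0.62.
V_6 = D_7/(r−g) = 0.62/(0.1236−0.0197) = 5.9673
P₀ = V_6/(1+r)^6 = 5.9673/(1+0.1236)^6 = 2.9656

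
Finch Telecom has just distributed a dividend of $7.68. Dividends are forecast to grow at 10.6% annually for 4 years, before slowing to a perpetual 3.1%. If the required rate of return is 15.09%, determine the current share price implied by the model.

$84.16

Two-stage DDM. Project D₁…D_4 at 0.106, terminal growth 0.031, discount at r = 0.1509.
D_1 = 8.4941
D_2 = 9.3945
D_3 = 10.3903
D_4 = 11.4916
Terminal value at t=4: TV = D_5/(r−g) = 11.8479/(0.1509−0.031) = 98.8146
P₀ = 8.4941/(1+0.1509)^1 + 9.3945/(1+0.1509)^2 + 10.3903/(1+0.1509)^3 + 11.4916/(1+0.1509)^4 + 98.8146/(1+0.1509)^4 = 84.1595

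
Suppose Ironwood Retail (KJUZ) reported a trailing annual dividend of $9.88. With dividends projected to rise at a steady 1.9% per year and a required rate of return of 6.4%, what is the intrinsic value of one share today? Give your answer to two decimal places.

Gordon growth model: P₀ = D₁/(r − g). D₁ = 9.88 × (1 + 0.019) = 10.0677.
P₀ = 10.0677 / (0.064 − 0.019) = 10.0677 / 0.045 = 223.7271

$223.73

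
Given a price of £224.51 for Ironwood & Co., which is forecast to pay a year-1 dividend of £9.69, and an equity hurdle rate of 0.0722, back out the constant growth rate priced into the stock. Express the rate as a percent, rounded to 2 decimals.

From P₀ = D₁/(r − g), the implied growth is g = r − D₁/P₀.
g = 0.0722 − 9.69/224.51 = 0.0722 − 0.04316 = 0.02904

2.90%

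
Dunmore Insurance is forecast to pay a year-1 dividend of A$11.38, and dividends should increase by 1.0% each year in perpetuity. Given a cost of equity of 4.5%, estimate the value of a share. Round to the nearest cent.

A$325.14

Gordon growth model: P₀ = D₁/(r − g), with D₁ = 11.38 given directly.
P₀ = 11.3800 / (0.045 − 0.01) = 11.3800 / 0.035 = 325.1429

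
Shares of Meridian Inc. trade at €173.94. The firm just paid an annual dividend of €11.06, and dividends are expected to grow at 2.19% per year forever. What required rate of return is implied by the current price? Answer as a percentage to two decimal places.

Rearranging the constant-growth DDM: r = D₁/P₀ + g.
D₁ = 11.06 × (1 + 0.0219) = 11.3022.
r = 11.3022 / 173.94 + 0.0219 = 0.06498 + 0.0219 = 0.08688

8.69%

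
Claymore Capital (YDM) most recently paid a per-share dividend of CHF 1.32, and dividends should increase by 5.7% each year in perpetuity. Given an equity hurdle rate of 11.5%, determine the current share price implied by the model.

CHF 24.06

Gordon growth model: P₀ = D₁/(r − g). D₁ = 1.32 × (1 + 0.057) = 1.3952.
P₀ = 1.3952 / (0.115 − 0.057) = 1.3952 / 0.058 = 24.0559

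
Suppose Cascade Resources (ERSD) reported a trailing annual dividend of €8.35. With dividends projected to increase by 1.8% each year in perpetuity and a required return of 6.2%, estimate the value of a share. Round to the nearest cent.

€193.19

Gordon growth model: P₀ = D₁/(r − g). D₁ = 8.35 × (1 + 0.018) = 8.5003.
P₀ = 8.5003 / (0.062 − 0.018) = 8.5003 / 0.044 = 193.1886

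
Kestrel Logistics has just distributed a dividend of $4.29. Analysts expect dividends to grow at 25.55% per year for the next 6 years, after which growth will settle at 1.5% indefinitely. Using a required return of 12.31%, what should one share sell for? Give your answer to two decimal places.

$117.32

Two-stage DDM. Project D₁…D_6 at 0.2555, terminal growth 0.015, discount at r = 0.1231.
D_1 = 5.3861
D_2 = 6.7622
D_3 = 8.4900
D_4 = 10.6592
D_5 = 13.3826
D_6 = 16.8019
Terminal value at t=6: TV = D_7/(r−g) = 17.0539/(0.1231−0.015) = 157.7604
P₀ = 5.3861/(1+0.1231)^1 + 6.7622/(1+0.1231)^2 + 8.4900/(1+0.1231)^3 + 10.6592/(1+0.1231)^4 + 13.3826/(1+0.1231)^5 + 16.8019/(1+0.1231)^6 + 157.7604/(1+0.1231)^6 = 117.3231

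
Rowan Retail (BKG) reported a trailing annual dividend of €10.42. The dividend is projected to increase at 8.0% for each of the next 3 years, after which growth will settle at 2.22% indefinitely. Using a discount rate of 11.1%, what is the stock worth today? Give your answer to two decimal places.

€139.73

Two-stage DDM. Project D₁…D_3 at 0.08, terminal growth 0.0222, discount at r = 0.111.
D_1 = 11.2536
D_2 = 12.1539
D_3 = 13.1262
Terminal value at t=3: TV = D_4/(r−g) = 13.4176/(0.111−0.0222) = 151.0991
P₀ = 11.2536/(1+0.111)^1 + 12.1539/(1+0.111)^2 + 13.1262/(1+0.111)^3 + 151.0991/(1+0.111)^3 = 139.7320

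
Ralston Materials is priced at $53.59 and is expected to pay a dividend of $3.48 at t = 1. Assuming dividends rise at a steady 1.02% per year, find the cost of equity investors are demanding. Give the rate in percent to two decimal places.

7.51%

Rearranging the constant-growth DDM: r = D₁/P₀ + g.
r = 3.4800 / 53.59 + 0.0102 = 0.06494 + 0.0102 = 0.07514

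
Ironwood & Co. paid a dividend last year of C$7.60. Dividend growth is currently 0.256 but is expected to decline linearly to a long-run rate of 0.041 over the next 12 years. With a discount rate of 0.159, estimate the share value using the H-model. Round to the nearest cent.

H-model: P₀ = D₀[(1+g_L) + H(g_S−g_L)]/(r−g_L), with H = 12/2 = 6.
P₀ = 7.60 × [(1+0.041) + 6×(0.256−0.041)] / (0.159−0.041)
   = 7.60 × 2.3310 / 0.118 = 150.1322

C$150.13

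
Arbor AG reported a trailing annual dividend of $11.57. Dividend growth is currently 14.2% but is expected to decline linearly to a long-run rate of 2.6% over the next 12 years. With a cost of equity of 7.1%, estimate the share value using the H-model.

H-model: P₀ = D₀[(1+g_L) + H(g_S−g_L)]/(r−g_L), with H = 12/2 = 6.
P₀ = 11.57 × [(1+0.026) + 6×(0.142−0.026)] / (0.071−0.026)
   = 11.57 × 1.7220 / 0.045 = 442.7453

$442.75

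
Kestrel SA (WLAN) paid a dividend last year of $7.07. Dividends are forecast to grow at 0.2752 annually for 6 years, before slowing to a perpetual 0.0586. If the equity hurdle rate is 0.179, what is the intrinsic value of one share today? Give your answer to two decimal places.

$155.84

Two-stage DDM. Project D₁…D_6 at 0.2752, terminal growth 0.0586, discount at r = 0.179.
D_1 = 9.0157
D_2 = 11.4968
D_3 = 14.6607
D_4 = 18.6953
D_5 = 23.8403
D_6 = 30.4011
Terminal value at t=6: TV = D_7/(r−g) = 32.1826/(0.179−0.0586) = 267.2973
P₀ = 9.0157/(1+0.179)^1 + 11.4968/(1+0.179)^2 + 14.6607/(1+0.179)^3 + 18.6953/(1+0.179)^4 + 23.8403/(1+0.179)^5 + 30.4011/(1+0.179)^6 + 267.2973/(1+0.179)^6 = 155.8433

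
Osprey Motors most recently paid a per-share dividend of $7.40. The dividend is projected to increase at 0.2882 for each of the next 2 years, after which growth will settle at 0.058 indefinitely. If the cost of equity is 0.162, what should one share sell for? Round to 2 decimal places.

$109.82

Two-stage DDM. Project D₁…D_2 at 0.2882, terminal growth 0.058, discount at r = 0.162.
D_1 = 9.5327
D_2 = 12.2800
Terminal value at t=2: TV = D_3/(r−g) = 12.9922/(0.162−0.058) = 124.9254
P₀ = 9.5327/(1+0.162)^1 + 12.2800/(1+0.162)^2 + 124.9254/(1+0.162)^2 = 109.8189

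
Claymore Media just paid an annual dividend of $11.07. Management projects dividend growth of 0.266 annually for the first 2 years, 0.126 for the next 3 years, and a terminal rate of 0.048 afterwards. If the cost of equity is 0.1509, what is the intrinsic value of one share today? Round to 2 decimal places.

$191.80

Three-stage DDM. Project D₁…D_5; terminal Gordon value at t=5 with g = 0.048; discount at r = 0.1509.
D_1 = 14.0146
D_2 = 17.7425
D_3 = 19.9781
D_4 = 22.4953
D_5 = 25.3297
TV_5 = 26.5455/(0.1509−0.048) = 257.9741
P₀ = Σ Dₜ/(1+r)ᵗ + TV_5/(1+r)^5 = 191.8009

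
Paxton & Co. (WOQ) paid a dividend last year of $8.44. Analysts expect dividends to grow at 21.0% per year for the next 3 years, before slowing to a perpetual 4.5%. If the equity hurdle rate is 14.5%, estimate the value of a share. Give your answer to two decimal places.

$132.39

Two-stage DDM. Project D₁…D_3 at 0.21, terminal growth 0.045, discount at r = 0.145.
D_1 = 10.2124
D_2 = 12.3570
D_3 = 14.9520
Terminal value at t=3: TV = D_4/(r−g) = 15.6248/(0.145−0.045) = 156.2481
P₀ = 10.2124/(1+0.145)^1 + 12.3570/(1+0.145)^2 + 14.9520/(1+0.145)^3 + 156.2481/(1+0.145)^3 = 132.3926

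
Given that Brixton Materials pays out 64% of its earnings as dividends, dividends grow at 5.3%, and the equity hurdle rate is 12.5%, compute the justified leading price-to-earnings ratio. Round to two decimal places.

Justified leading P/E = b/(r−g) = 0.64/(0.125−0.053) = 8.8889

8.89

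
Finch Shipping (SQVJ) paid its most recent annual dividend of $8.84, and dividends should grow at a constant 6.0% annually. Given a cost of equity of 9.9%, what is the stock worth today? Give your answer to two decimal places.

$240.27

Gordon growth model: P₀ = D₁/(r − g). D₁ = 8.84 × (1 + 0.06) = 9.3704.
P₀ = 9.3704 / (0.099 − 0.06) = 9.3704 / 0.039 = 240.2667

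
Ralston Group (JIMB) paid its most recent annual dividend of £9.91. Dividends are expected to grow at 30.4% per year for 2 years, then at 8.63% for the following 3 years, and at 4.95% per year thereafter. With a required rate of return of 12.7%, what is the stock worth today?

£222.62

Three-stage DDM. Project D₁…D_5; terminal Gordon value at t=5 with g = 0.0495; discount at r = 0.127.
D_1 = 12.9226
D_2 = 16.8511
D_3 = 18.3054
D_4 = 19.8851
D_5 = 21.6012
TV_5 = 22.6705/(0.127−0.0495) = 292.5223
P₀ = Σ Dₜ/(1+r)ᵗ + TV_5/(1+r)^5 = 222.6230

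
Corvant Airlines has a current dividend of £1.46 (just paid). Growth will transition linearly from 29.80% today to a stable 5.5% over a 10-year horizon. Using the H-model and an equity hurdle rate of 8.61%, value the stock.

£106.57

H-model: P₀ = D₀[(1+g_L) + H(g_S−g_L)]/(r−g_L), with H = 10/2 = 5.
P₀ = 1.46 × [(1+0.055) + 5×(0.298−0.055)] / (0.0861−0.055)
   = 1.46 × 2.2700 / 0.0311 = 106.5659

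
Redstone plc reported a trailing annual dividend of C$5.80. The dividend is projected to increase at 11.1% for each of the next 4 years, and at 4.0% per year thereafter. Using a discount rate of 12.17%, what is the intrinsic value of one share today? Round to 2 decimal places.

Two-stage DDM. Project D₁…D_4 at 0.111, terminal growth 0.04, discount at r = 0.1217.
D_1 = 6.4438
D_2 = 7.1591
D_3 = 7.9537
D_4 = 8.8366
Terminal value at t=4: TV = D_5/(r−g) = 9.1900/(0.1217−0.04) = 112.4852
P₀ = 6.4438/(1+0.1217)^1 + 7.1591/(1+0.1217)^2 + 7.9537/(1+0.1217)^3 + 8.8366/(1+0.1217)^4 + 112.4852/(1+0.1217)^4 = 93.7060

C$93.71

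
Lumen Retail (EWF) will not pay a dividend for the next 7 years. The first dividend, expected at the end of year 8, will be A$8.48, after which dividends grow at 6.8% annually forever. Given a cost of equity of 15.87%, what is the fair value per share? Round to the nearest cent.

Deferred-dividend DDM. At t=7 the remaining stream is a growing perpetuity with first payment D_8 = 8.48.
V_7 = D_8/(r−g) = 8.48/(0.1587−0.068) = 93.4950
P₀ = V_7/(1+r)^7 = 93.4950/(1+0.1587)^7 = 33.3420

A$33.34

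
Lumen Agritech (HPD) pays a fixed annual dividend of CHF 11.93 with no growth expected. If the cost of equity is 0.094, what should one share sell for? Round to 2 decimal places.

CHF 126.91

Zero-growth DDM (perpetuity): P₀ = D/r = 11.93 / 0.094 = 126.9149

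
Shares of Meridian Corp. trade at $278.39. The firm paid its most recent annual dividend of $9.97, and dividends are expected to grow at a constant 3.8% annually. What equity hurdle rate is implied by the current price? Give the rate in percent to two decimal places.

7.52%

Rearranging the constant-growth DDM: r = D₁/P₀ + g.
D₁ = 9.97 × (1 + 0.038) = 10.3489.
r = 10.3489 / 278.39 + 0.038 = 0.03717 + 0.038 = 0.07517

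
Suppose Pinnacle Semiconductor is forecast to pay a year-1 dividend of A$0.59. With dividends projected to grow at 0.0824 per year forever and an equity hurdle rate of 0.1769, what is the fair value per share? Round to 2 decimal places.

A$6.24

Gordon growth model: P₀ = D₁/(r − g), with D₁ = 0.59 given directly.
P₀ = 0.5900 / (0.1769 − 0.0824) = 0.5900 / 0.0945 = 6.2434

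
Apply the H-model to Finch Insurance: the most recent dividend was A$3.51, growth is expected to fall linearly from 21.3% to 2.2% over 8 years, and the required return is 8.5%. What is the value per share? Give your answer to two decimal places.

A$99.51

H-model: P₀ = D₀[(1+g_L) + H(g_S−g_L)]/(r−g_L), with H = 8/2 = 4.
P₀ = 3.51 × [(1+0.022) + 4×(0.213−0.022)] / (0.085−0.022)
   = 3.51 × 1.7860 / 0.063 = 99.5057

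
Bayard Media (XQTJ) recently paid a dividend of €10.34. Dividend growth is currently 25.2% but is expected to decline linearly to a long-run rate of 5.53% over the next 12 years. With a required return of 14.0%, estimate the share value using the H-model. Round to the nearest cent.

€272.91

H-model: P₀ = D₀[(1+g_L) + H(g_S−g_L)]/(r−g_L), with H = 12/2 = 6.
P₀ = 10.34 × [(1+0.0553) + 6×(0.252−0.0553)] / (0.14−0.0553)
   = 10.34 × 2.2355 / 0.0847 = 272.9052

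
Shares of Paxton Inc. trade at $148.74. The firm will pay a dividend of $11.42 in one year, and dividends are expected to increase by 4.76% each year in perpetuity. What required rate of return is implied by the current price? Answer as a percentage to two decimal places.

12.44%

Rearranging the constant-growth DDM: r = D₁/P₀ + g.
r = 11.4200 / 148.74 + 0.0476 = 0.07678 + 0.0476 = 0.12438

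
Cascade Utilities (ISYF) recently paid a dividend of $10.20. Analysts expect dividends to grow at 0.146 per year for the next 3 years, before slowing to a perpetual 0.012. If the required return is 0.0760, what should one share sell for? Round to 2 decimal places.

$229.61

Two-stage DDM. Project D₁…D_3 at 0.146, terminal growth 0.012, discount at r = 0.076.
D_1 = 11.6892
D_2 = 13.3958
D_3 = 15.3516
Terminal value at t=3: TV = D_4/(r−g) = 15.5358/(0.076−0.012) = 242.7474
P₀ = 11.6892/(1+0.076)^1 + 13.3958/(1+0.076)^2 + 15.3516/(1+0.076)^3 + 242.7474/(1+0.076)^3 = 229.6147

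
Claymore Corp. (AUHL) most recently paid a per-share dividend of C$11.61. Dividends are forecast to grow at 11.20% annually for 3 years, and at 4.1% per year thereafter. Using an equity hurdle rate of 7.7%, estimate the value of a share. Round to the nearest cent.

Two-stage DDM. Project D₁…D_3 at 0.112, terminal growth 0.041, discount at r = 0.077.
D_1 = 12.9103
D_2 = 14.3563
D_3 = 15.9642
Terminal value at t=3: TV = D_4/(r−g) = 16.6187/(0.077−0.041) = 461.6308
P₀ = 12.9103/(1+0.077)^1 + 14.3563/(1+0.077)^2 + 15.9642/(1+0.077)^3 + 461.6308/(1+0.077)^3 = 406.6715

C$406.67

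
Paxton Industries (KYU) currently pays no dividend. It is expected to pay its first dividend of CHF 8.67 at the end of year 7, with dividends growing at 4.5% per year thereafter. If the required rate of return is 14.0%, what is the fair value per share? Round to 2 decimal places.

Deferred-dividend DDM. At t=6 the remaining stream is a growing perpetuity with first payment D_7 = 8.67.
V_6 = D_7/(r−g) = 8.67/(0.14−0.045) = 91.2632
P₀ = V_6/(1+r)^6 = 91.2632/(1+0.14)^6 = 41.5783

CHF 41.58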